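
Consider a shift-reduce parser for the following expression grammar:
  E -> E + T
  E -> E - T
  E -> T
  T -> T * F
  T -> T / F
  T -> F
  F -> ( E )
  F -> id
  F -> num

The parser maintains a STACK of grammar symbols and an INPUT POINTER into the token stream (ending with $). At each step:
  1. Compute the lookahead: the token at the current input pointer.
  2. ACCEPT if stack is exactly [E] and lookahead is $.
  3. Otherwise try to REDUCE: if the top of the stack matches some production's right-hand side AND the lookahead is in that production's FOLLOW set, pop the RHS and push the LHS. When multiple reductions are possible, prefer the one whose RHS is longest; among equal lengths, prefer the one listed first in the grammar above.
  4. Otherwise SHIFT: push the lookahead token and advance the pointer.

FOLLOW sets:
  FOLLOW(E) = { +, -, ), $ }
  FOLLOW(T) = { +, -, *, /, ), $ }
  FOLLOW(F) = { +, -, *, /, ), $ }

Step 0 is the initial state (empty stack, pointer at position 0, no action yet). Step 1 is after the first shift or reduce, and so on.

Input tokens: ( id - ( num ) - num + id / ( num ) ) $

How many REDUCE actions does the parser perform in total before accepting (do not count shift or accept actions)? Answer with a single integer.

Answer: 23

Derivation:
Step 1: shift (. Stack=[(] ptr=1 lookahead=id remaining=[id - ( num ) - num + id / ( num ) ) $]
Step 2: shift id. Stack=[( id] ptr=2 lookahead=- remaining=[- ( num ) - num + id / ( num ) ) $]
Step 3: reduce F->id. Stack=[( F] ptr=2 lookahead=- remaining=[- ( num ) - num + id / ( num ) ) $]
Step 4: reduce T->F. Stack=[( T] ptr=2 lookahead=- remaining=[- ( num ) - num + id / ( num ) ) $]
Step 5: reduce E->T. Stack=[( E] ptr=2 lookahead=- remaining=[- ( num ) - num + id / ( num ) ) $]
Step 6: shift -. Stack=[( E -] ptr=3 lookahead=( remaining=[( num ) - num + id / ( num ) ) $]
Step 7: shift (. Stack=[( E - (] ptr=4 lookahead=num remaining=[num ) - num + id / ( num ) ) $]
Step 8: shift num. Stack=[( E - ( num] ptr=5 lookahead=) remaining=[) - num + id / ( num ) ) $]
Step 9: reduce F->num. Stack=[( E - ( F] ptr=5 lookahead=) remaining=[) - num + id / ( num ) ) $]
Step 10: reduce T->F. Stack=[( E - ( T] ptr=5 lookahead=) remaining=[) - num + id / ( num ) ) $]
Step 11: reduce E->T. Stack=[( E - ( E] ptr=5 lookahead=) remaining=[) - num + id / ( num ) ) $]
Step 12: shift ). Stack=[( E - ( E )] ptr=6 lookahead=- remaining=[- num + id / ( num ) ) $]
Step 13: reduce F->( E ). Stack=[( E - F] ptr=6 lookahead=- remaining=[- num + id / ( num ) ) $]
Step 14: reduce T->F. Stack=[( E - T] ptr=6 lookahead=- remaining=[- num + id / ( num ) ) $]
Step 15: reduce E->E - T. Stack=[( E] ptr=6 lookahead=- remaining=[- num + id / ( num ) ) $]
Step 16: shift -. Stack=[( E -] ptr=7 lookahead=num remaining=[num + id / ( num ) ) $]
Step 17: shift num. Stack=[( E - num] ptr=8 lookahead=+ remaining=[+ id / ( num ) ) $]
Step 18: reduce F->num. Stack=[( E - F] ptr=8 lookahead=+ remaining=[+ id / ( num ) ) $]
Step 19: reduce T->F. Stack=[( E - T] ptr=8 lookahead=+ remaining=[+ id / ( num ) ) $]
Step 20: reduce E->E - T. Stack=[( E] ptr=8 lookahead=+ remaining=[+ id / ( num ) ) $]
Step 21: shift +. Stack=[( E +] ptr=9 lookahead=id remaining=[id / ( num ) ) $]
Step 22: shift id. Stack=[( E + id] ptr=10 lookahead=/ remaining=[/ ( num ) ) $]
Step 23: reduce F->id. Stack=[( E + F] ptr=10 lookahead=/ remaining=[/ ( num ) ) $]
Step 24: reduce T->F. Stack=[( E + T] ptr=10 lookahead=/ remaining=[/ ( num ) ) $]
Step 25: shift /. Stack=[( E + T /] ptr=11 lookahead=( remaining=[( num ) ) $]
Step 26: shift (. Stack=[( E + T / (] ptr=12 lookahead=num remaining=[num ) ) $]
Step 27: shift num. Stack=[( E + T / ( num] ptr=13 lookahead=) remaining=[) ) $]
Step 28: reduce F->num. Stack=[( E + T / ( F] ptr=13 lookahead=) remaining=[) ) $]
Step 29: reduce T->F. Stack=[( E + T / ( T] ptr=13 lookahead=) remaining=[) ) $]
Step 30: reduce E->T. Stack=[( E + T / ( E] ptr=13 lookahead=) remaining=[) ) $]
Step 31: shift ). Stack=[( E + T / ( E )] ptr=14 lookahead=) remaining=[) $]
Step 32: reduce F->( E ). Stack=[( E + T / F] ptr=14 lookahead=) remaining=[) $]
Step 33: reduce T->T / F. Stack=[( E + T] ptr=14 lookahead=) remaining=[) $]
Step 34: reduce E->E + T. Stack=[( E] ptr=14 lookahead=) remaining=[) $]
Step 35: shift ). Stack=[( E )] ptr=15 lookahead=$ remaining=[$]
Step 36: reduce F->( E ). Stack=[F] ptr=15 lookahead=$ remaining=[$]
Step 37: reduce T->F. Stack=[T] ptr=15 lookahead=$ remaining=[$]
Step 38: reduce E->T. Stack=[E] ptr=15 lookahead=$ remaining=[$]
Step 39: accept. Stack=[E] ptr=15 lookahead=$ remaining=[$]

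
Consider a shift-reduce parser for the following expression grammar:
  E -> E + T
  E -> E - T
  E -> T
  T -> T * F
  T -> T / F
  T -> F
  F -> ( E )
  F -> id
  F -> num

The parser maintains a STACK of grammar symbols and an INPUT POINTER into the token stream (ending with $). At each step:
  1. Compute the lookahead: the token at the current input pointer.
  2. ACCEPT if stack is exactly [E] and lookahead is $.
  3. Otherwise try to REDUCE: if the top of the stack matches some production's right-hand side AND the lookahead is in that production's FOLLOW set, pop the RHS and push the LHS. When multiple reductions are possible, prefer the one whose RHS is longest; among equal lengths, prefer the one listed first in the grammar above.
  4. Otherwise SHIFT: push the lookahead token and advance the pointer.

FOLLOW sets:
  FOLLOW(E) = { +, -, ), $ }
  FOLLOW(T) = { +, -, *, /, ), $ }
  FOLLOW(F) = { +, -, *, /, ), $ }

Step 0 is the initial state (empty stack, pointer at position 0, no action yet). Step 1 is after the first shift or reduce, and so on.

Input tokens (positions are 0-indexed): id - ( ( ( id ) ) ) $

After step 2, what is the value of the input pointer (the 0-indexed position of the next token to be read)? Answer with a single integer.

Step 1: shift id. Stack=[id] ptr=1 lookahead=- remaining=[- ( ( ( id ) ) ) $]
Step 2: reduce F->id. Stack=[F] ptr=1 lookahead=- remaining=[- ( ( ( id ) ) ) $]

Answer: 1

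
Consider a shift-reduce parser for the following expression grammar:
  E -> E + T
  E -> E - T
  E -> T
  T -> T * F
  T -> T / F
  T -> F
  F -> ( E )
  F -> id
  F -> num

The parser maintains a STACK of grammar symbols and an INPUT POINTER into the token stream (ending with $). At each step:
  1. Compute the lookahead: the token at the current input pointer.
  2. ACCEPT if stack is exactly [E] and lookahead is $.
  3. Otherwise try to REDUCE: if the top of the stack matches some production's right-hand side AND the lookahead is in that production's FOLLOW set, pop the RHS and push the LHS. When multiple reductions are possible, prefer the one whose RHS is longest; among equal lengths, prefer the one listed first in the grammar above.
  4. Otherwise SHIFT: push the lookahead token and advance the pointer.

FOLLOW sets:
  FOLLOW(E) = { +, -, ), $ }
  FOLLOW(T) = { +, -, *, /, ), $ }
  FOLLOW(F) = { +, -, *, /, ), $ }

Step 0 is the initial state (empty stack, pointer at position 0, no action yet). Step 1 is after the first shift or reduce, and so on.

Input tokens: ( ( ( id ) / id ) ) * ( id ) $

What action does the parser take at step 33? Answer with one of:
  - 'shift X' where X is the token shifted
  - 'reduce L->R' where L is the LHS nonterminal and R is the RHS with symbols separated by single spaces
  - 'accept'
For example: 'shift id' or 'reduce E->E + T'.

Step 1: shift (. Stack=[(] ptr=1 lookahead=( remaining=[( ( id ) / id ) ) * ( id ) $]
Step 2: shift (. Stack=[( (] ptr=2 lookahead=( remaining=[( id ) / id ) ) * ( id ) $]
Step 3: shift (. Stack=[( ( (] ptr=3 lookahead=id remaining=[id ) / id ) ) * ( id ) $]
Step 4: shift id. Stack=[( ( ( id] ptr=4 lookahead=) remaining=[) / id ) ) * ( id ) $]
Step 5: reduce F->id. Stack=[( ( ( F] ptr=4 lookahead=) remaining=[) / id ) ) * ( id ) $]
Step 6: reduce T->F. Stack=[( ( ( T] ptr=4 lookahead=) remaining=[) / id ) ) * ( id ) $]
Step 7: reduce E->T. Stack=[( ( ( E] ptr=4 lookahead=) remaining=[) / id ) ) * ( id ) $]
Step 8: shift ). Stack=[( ( ( E )] ptr=5 lookahead=/ remaining=[/ id ) ) * ( id ) $]
Step 9: reduce F->( E ). Stack=[( ( F] ptr=5 lookahead=/ remaining=[/ id ) ) * ( id ) $]
Step 10: reduce T->F. Stack=[( ( T] ptr=5 lookahead=/ remaining=[/ id ) ) * ( id ) $]
Step 11: shift /. Stack=[( ( T /] ptr=6 lookahead=id remaining=[id ) ) * ( id ) $]
Step 12: shift id. Stack=[( ( T / id] ptr=7 lookahead=) remaining=[) ) * ( id ) $]
Step 13: reduce F->id. Stack=[( ( T / F] ptr=7 lookahead=) remaining=[) ) * ( id ) $]
Step 14: reduce T->T / F. Stack=[( ( T] ptr=7 lookahead=) remaining=[) ) * ( id ) $]
Step 15: reduce E->T. Stack=[( ( E] ptr=7 lookahead=) remaining=[) ) * ( id ) $]
Step 16: shift ). Stack=[( ( E )] ptr=8 lookahead=) remaining=[) * ( id ) $]
Step 17: reduce F->( E ). Stack=[( F] ptr=8 lookahead=) remaining=[) * ( id ) $]
Step 18: reduce T->F. Stack=[( T] ptr=8 lookahead=) remaining=[) * ( id ) $]
Step 19: reduce E->T. Stack=[( E] ptr=8 lookahead=) remaining=[) * ( id ) $]
Step 20: shift ). Stack=[( E )] ptr=9 lookahead=* remaining=[* ( id ) $]
Step 21: reduce F->( E ). Stack=[F] ptr=9 lookahead=* remaining=[* ( id ) $]
Step 22: reduce T->F. Stack=[T] ptr=9 lookahead=* remaining=[* ( id ) $]
Step 23: shift *. Stack=[T *] ptr=10 lookahead=( remaining=[( id ) $]
Step 24: shift (. Stack=[T * (] ptr=11 lookahead=id remaining=[id ) $]
Step 25: shift id. Stack=[T * ( id] ptr=12 lookahead=) remaining=[) $]
Step 26: reduce F->id. Stack=[T * ( F] ptr=12 lookahead=) remaining=[) $]
Step 27: reduce T->F. Stack=[T * ( T] ptr=12 lookahead=) remaining=[) $]
Step 28: reduce E->T. Stack=[T * ( E] ptr=12 lookahead=) remaining=[) $]
Step 29: shift ). Stack=[T * ( E )] ptr=13 lookahead=$ remaining=[$]
Step 30: reduce F->( E ). Stack=[T * F] ptr=13 lookahead=$ remaining=[$]
Step 31: reduce T->T * F. Stack=[T] ptr=13 lookahead=$ remaining=[$]
Step 32: reduce E->T. Stack=[E] ptr=13 lookahead=$ remaining=[$]
Step 33: accept. Stack=[E] ptr=13 lookahead=$ remaining=[$]

Answer: accept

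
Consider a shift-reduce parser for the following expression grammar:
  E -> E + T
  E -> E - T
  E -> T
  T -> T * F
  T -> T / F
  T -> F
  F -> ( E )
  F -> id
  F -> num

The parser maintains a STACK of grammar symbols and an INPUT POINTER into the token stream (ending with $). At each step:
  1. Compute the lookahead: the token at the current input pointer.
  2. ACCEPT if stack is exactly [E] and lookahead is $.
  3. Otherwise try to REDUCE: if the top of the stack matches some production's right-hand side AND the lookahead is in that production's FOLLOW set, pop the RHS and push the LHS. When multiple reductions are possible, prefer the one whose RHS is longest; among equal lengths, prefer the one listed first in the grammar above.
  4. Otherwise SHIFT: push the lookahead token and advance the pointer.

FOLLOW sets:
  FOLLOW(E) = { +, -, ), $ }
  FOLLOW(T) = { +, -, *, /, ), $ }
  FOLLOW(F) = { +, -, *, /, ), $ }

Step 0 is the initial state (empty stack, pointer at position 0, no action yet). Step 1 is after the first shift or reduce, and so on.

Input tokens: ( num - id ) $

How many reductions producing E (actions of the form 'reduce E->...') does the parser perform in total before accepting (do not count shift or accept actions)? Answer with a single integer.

Answer: 3

Derivation:
Step 1: shift (. Stack=[(] ptr=1 lookahead=num remaining=[num - id ) $]
Step 2: shift num. Stack=[( num] ptr=2 lookahead=- remaining=[- id ) $]
Step 3: reduce F->num. Stack=[( F] ptr=2 lookahead=- remaining=[- id ) $]
Step 4: reduce T->F. Stack=[( T] ptr=2 lookahead=- remaining=[- id ) $]
Step 5: reduce E->T. Stack=[( E] ptr=2 lookahead=- remaining=[- id ) $]
Step 6: shift -. Stack=[( E -] ptr=3 lookahead=id remaining=[id ) $]
Step 7: shift id. Stack=[( E - id] ptr=4 lookahead=) remaining=[) $]
Step 8: reduce F->id. Stack=[( E - F] ptr=4 lookahead=) remaining=[) $]
Step 9: reduce T->F. Stack=[( E - T] ptr=4 lookahead=) remaining=[) $]
Step 10: reduce E->E - T. Stack=[( E] ptr=4 lookahead=) remaining=[) $]
Step 11: shift ). Stack=[( E )] ptr=5 lookahead=$ remaining=[$]
Step 12: reduce F->( E ). Stack=[F] ptr=5 lookahead=$ remaining=[$]
Step 13: reduce T->F. Stack=[T] ptr=5 lookahead=$ remaining=[$]
Step 14: reduce E->T. Stack=[E] ptr=5 lookahead=$ remaining=[$]
Step 15: accept. Stack=[E] ptr=5 lookahead=$ remaining=[$]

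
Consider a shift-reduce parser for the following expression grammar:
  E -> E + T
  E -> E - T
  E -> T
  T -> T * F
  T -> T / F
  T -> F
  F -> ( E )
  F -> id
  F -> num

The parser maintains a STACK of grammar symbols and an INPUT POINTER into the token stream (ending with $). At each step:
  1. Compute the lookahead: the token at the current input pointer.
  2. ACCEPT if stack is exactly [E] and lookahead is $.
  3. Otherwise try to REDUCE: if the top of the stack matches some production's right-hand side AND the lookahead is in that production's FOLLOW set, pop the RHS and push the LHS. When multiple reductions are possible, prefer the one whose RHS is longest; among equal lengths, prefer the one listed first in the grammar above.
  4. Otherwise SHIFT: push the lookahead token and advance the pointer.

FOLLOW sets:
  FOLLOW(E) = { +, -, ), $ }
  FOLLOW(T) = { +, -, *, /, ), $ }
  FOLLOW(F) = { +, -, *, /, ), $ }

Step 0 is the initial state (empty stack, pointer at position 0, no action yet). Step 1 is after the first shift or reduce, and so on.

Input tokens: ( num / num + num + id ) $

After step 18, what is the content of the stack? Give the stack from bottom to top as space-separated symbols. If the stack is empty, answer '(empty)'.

Answer: ( E + T

Derivation:
Step 1: shift (. Stack=[(] ptr=1 lookahead=num remaining=[num / num + num + id ) $]
Step 2: shift num. Stack=[( num] ptr=2 lookahead=/ remaining=[/ num + num + id ) $]
Step 3: reduce F->num. Stack=[( F] ptr=2 lookahead=/ remaining=[/ num + num + id ) $]
Step 4: reduce T->F. Stack=[( T] ptr=2 lookahead=/ remaining=[/ num + num + id ) $]
Step 5: shift /. Stack=[( T /] ptr=3 lookahead=num remaining=[num + num + id ) $]
Step 6: shift num. Stack=[( T / num] ptr=4 lookahead=+ remaining=[+ num + id ) $]
Step 7: reduce F->num. Stack=[( T / F] ptr=4 lookahead=+ remaining=[+ num + id ) $]
Step 8: reduce T->T / F. Stack=[( T] ptr=4 lookahead=+ remaining=[+ num + id ) $]
Step 9: reduce E->T. Stack=[( E] ptr=4 lookahead=+ remaining=[+ num + id ) $]
Step 10: shift +. Stack=[( E +] ptr=5 lookahead=num remaining=[num + id ) $]
Step 11: shift num. Stack=[( E + num] ptr=6 lookahead=+ remaining=[+ id ) $]
Step 12: reduce F->num. Stack=[( E + F] ptr=6 lookahead=+ remaining=[+ id ) $]
Step 13: reduce T->F. Stack=[( E + T] ptr=6 lookahead=+ remaining=[+ id ) $]
Step 14: reduce E->E + T. Stack=[( E] ptr=6 lookahead=+ remaining=[+ id ) $]
Step 15: shift +. Stack=[( E +] ptr=7 lookahead=id remaining=[id ) $]
Step 16: shift id. Stack=[( E + id] ptr=8 lookahead=) remaining=[) $]
Step 17: reduce F->id. Stack=[( E + F] ptr=8 lookahead=) remaining=[) $]
Step 18: reduce T->F. Stack=[( E + T] ptr=8 lookahead=) remaining=[) $]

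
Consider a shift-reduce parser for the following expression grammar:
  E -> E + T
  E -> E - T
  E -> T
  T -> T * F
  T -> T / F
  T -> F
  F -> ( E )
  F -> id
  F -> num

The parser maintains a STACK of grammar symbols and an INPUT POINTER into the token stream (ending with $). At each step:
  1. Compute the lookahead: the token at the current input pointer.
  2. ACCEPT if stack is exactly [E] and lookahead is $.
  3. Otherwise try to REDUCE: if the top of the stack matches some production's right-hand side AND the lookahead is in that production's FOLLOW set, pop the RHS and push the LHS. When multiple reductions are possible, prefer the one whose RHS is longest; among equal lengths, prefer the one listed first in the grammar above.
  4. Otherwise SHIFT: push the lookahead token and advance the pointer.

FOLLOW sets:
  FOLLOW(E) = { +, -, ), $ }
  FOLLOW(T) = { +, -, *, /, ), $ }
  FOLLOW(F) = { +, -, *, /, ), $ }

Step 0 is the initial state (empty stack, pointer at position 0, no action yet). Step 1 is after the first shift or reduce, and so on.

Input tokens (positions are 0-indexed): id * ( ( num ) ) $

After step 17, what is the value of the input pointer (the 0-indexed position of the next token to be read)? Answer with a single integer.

Answer: 7

Derivation:
Step 1: shift id. Stack=[id] ptr=1 lookahead=* remaining=[* ( ( num ) ) $]
Step 2: reduce F->id. Stack=[F] ptr=1 lookahead=* remaining=[* ( ( num ) ) $]
Step 3: reduce T->F. Stack=[T] ptr=1 lookahead=* remaining=[* ( ( num ) ) $]
Step 4: shift *. Stack=[T *] ptr=2 lookahead=( remaining=[( ( num ) ) $]
Step 5: shift (. Stack=[T * (] ptr=3 lookahead=( remaining=[( num ) ) $]
Step 6: shift (. Stack=[T * ( (] ptr=4 lookahead=num remaining=[num ) ) $]
Step 7: shift num. Stack=[T * ( ( num] ptr=5 lookahead=) remaining=[) ) $]
Step 8: reduce F->num. Stack=[T * ( ( F] ptr=5 lookahead=) remaining=[) ) $]
Step 9: reduce T->F. Stack=[T * ( ( T] ptr=5 lookahead=) remaining=[) ) $]
Step 10: reduce E->T. Stack=[T * ( ( E] ptr=5 lookahead=) remaining=[) ) $]
Step 11: shift ). Stack=[T * ( ( E )] ptr=6 lookahead=) remaining=[) $]
Step 12: reduce F->( E ). Stack=[T * ( F] ptr=6 lookahead=) remaining=[) $]
Step 13: reduce T->F. Stack=[T * ( T] ptr=6 lookahead=) remaining=[) $]
Step 14: reduce E->T. Stack=[T * ( E] ptr=6 lookahead=) remaining=[) $]
Step 15: shift ). Stack=[T * ( E )] ptr=7 lookahead=$ remaining=[$]
Step 16: reduce F->( E ). Stack=[T * F] ptr=7 lookahead=$ remaining=[$]
Step 17: reduce T->T * F. Stack=[T] ptr=7 lookahead=$ remaining=[$]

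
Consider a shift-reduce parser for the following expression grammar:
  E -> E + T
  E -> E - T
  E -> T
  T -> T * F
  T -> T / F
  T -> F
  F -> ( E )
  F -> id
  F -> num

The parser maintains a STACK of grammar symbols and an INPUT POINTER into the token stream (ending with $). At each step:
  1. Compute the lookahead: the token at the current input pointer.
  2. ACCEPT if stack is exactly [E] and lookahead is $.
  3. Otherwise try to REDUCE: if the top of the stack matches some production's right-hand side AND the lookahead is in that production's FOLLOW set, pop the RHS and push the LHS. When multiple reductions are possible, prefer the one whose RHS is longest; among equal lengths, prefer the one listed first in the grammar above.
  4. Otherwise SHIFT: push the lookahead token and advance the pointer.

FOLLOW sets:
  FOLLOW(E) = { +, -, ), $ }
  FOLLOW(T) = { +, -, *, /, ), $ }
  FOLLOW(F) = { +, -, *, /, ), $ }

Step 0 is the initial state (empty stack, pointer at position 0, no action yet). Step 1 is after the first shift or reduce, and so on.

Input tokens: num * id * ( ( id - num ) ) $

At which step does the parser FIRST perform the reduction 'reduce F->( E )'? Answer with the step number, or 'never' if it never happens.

Step 1: shift num. Stack=[num] ptr=1 lookahead=* remaining=[* id * ( ( id - num ) ) $]
Step 2: reduce F->num. Stack=[F] ptr=1 lookahead=* remaining=[* id * ( ( id - num ) ) $]
Step 3: reduce T->F. Stack=[T] ptr=1 lookahead=* remaining=[* id * ( ( id - num ) ) $]
Step 4: shift *. Stack=[T *] ptr=2 lookahead=id remaining=[id * ( ( id - num ) ) $]
Step 5: shift id. Stack=[T * id] ptr=3 lookahead=* remaining=[* ( ( id - num ) ) $]
Step 6: reduce F->id. Stack=[T * F] ptr=3 lookahead=* remaining=[* ( ( id - num ) ) $]
Step 7: reduce T->T * F. Stack=[T] ptr=3 lookahead=* remaining=[* ( ( id - num ) ) $]
Step 8: shift *. Stack=[T *] ptr=4 lookahead=( remaining=[( ( id - num ) ) $]
Step 9: shift (. Stack=[T * (] ptr=5 lookahead=( remaining=[( id - num ) ) $]
Step 10: shift (. Stack=[T * ( (] ptr=6 lookahead=id remaining=[id - num ) ) $]
Step 11: shift id. Stack=[T * ( ( id] ptr=7 lookahead=- remaining=[- num ) ) $]
Step 12: reduce F->id. Stack=[T * ( ( F] ptr=7 lookahead=- remaining=[- num ) ) $]
Step 13: reduce T->F. Stack=[T * ( ( T] ptr=7 lookahead=- remaining=[- num ) ) $]
Step 14: reduce E->T. Stack=[T * ( ( E] ptr=7 lookahead=- remaining=[- num ) ) $]
Step 15: shift -. Stack=[T * ( ( E -] ptr=8 lookahead=num remaining=[num ) ) $]
Step 16: shift num. Stack=[T * ( ( E - num] ptr=9 lookahead=) remaining=[) ) $]
Step 17: reduce F->num. Stack=[T * ( ( E - F] ptr=9 lookahead=) remaining=[) ) $]
Step 18: reduce T->F. Stack=[T * ( ( E - T] ptr=9 lookahead=) remaining=[) ) $]
Step 19: reduce E->E - T. Stack=[T * ( ( E] ptr=9 lookahead=) remaining=[) ) $]
Step 20: shift ). Stack=[T * ( ( E )] ptr=10 lookahead=) remaining=[) $]
Step 21: reduce F->( E ). Stack=[T * ( F] ptr=10 lookahead=) remaining=[) $]

Answer: 21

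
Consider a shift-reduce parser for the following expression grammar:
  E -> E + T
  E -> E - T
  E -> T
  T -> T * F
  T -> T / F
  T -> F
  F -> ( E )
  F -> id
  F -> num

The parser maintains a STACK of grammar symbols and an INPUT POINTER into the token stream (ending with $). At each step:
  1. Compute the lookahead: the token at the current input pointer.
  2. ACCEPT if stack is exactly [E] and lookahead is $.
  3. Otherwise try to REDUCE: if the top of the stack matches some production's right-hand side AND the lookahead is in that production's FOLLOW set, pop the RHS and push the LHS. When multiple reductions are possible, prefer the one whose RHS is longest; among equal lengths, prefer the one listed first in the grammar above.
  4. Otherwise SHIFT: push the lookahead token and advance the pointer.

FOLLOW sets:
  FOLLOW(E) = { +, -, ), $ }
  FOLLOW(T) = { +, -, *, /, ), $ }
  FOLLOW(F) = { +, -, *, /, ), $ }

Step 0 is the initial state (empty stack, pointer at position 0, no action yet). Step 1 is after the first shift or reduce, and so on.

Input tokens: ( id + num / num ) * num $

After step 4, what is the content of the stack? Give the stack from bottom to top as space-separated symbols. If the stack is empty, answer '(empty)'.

Step 1: shift (. Stack=[(] ptr=1 lookahead=id remaining=[id + num / num ) * num $]
Step 2: shift id. Stack=[( id] ptr=2 lookahead=+ remaining=[+ num / num ) * num $]
Step 3: reduce F->id. Stack=[( F] ptr=2 lookahead=+ remaining=[+ num / num ) * num $]
Step 4: reduce T->F. Stack=[( T] ptr=2 lookahead=+ remaining=[+ num / num ) * num $]

Answer: ( T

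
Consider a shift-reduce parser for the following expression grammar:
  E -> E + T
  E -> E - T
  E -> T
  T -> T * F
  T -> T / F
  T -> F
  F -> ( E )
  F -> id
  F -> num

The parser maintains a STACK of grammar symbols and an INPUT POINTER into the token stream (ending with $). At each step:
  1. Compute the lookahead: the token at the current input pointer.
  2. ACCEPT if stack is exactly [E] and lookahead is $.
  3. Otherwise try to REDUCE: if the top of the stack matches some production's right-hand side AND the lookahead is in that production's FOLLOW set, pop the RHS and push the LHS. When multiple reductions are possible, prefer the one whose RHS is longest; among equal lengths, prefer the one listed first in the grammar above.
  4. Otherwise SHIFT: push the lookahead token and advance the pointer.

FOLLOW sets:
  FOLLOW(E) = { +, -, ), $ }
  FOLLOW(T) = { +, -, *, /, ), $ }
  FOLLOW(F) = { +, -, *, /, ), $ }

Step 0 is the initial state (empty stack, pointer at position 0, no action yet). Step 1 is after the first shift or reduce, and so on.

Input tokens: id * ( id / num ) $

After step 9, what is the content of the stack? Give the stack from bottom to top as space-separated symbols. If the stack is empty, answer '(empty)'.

Answer: T * ( T /

Derivation:
Step 1: shift id. Stack=[id] ptr=1 lookahead=* remaining=[* ( id / num ) $]
Step 2: reduce F->id. Stack=[F] ptr=1 lookahead=* remaining=[* ( id / num ) $]
Step 3: reduce T->F. Stack=[T] ptr=1 lookahead=* remaining=[* ( id / num ) $]
Step 4: shift *. Stack=[T *] ptr=2 lookahead=( remaining=[( id / num ) $]
Step 5: shift (. Stack=[T * (] ptr=3 lookahead=id remaining=[id / num ) $]
Step 6: shift id. Stack=[T * ( id] ptr=4 lookahead=/ remaining=[/ num ) $]
Step 7: reduce F->id. Stack=[T * ( F] ptr=4 lookahead=/ remaining=[/ num ) $]
Step 8: reduce T->F. Stack=[T * ( T] ptr=4 lookahead=/ remaining=[/ num ) $]
Step 9: shift /. Stack=[T * ( T /] ptr=5 lookahead=num remaining=[num ) $]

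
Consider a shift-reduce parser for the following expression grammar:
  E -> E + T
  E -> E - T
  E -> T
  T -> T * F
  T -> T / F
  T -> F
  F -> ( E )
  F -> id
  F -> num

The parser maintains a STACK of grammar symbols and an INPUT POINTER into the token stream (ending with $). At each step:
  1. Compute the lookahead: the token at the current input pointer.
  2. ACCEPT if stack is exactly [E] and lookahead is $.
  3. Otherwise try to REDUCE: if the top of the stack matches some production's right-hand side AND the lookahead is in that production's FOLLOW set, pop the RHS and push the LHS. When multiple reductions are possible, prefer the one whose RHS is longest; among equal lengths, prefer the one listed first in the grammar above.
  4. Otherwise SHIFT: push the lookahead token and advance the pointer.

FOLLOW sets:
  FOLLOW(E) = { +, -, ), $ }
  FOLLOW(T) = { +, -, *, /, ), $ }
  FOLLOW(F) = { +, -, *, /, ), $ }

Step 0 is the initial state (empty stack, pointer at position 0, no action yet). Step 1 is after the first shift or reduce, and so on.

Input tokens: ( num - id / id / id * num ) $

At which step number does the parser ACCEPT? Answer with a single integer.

Step 1: shift (. Stack=[(] ptr=1 lookahead=num remaining=[num - id / id / id * num ) $]
Step 2: shift num. Stack=[( num] ptr=2 lookahead=- remaining=[- id / id / id * num ) $]
Step 3: reduce F->num. Stack=[( F] ptr=2 lookahead=- remaining=[- id / id / id * num ) $]
Step 4: reduce T->F. Stack=[( T] ptr=2 lookahead=- remaining=[- id / id / id * num ) $]
Step 5: reduce E->T. Stack=[( E] ptr=2 lookahead=- remaining=[- id / id / id * num ) $]
Step 6: shift -. Stack=[( E -] ptr=3 lookahead=id remaining=[id / id / id * num ) $]
Step 7: shift id. Stack=[( E - id] ptr=4 lookahead=/ remaining=[/ id / id * num ) $]
Step 8: reduce F->id. Stack=[( E - F] ptr=4 lookahead=/ remaining=[/ id / id * num ) $]
Step 9: reduce T->F. Stack=[( E - T] ptr=4 lookahead=/ remaining=[/ id / id * num ) $]
Step 10: shift /. Stack=[( E - T /] ptr=5 lookahead=id remaining=[id / id * num ) $]
Step 11: shift id. Stack=[( E - T / id] ptr=6 lookahead=/ remaining=[/ id * num ) $]
Step 12: reduce F->id. Stack=[( E - T / F] ptr=6 lookahead=/ remaining=[/ id * num ) $]
Step 13: reduce T->T / F. Stack=[( E - T] ptr=6 lookahead=/ remaining=[/ id * num ) $]
Step 14: shift /. Stack=[( E - T /] ptr=7 lookahead=id remaining=[id * num ) $]
Step 15: shift id. Stack=[( E - T / id] ptr=8 lookahead=* remaining=[* num ) $]
Step 16: reduce F->id. Stack=[( E - T / F] ptr=8 lookahead=* remaining=[* num ) $]
Step 17: reduce T->T / F. Stack=[( E - T] ptr=8 lookahead=* remaining=[* num ) $]
Step 18: shift *. Stack=[( E - T *] ptr=9 lookahead=num remaining=[num ) $]
Step 19: shift num. Stack=[( E - T * num] ptr=10 lookahead=) remaining=[) $]
Step 20: reduce F->num. Stack=[( E - T * F] ptr=10 lookahead=) remaining=[) $]
Step 21: reduce T->T * F. Stack=[( E - T] ptr=10 lookahead=) remaining=[) $]
Step 22: reduce E->E - T. Stack=[( E] ptr=10 lookahead=) remaining=[) $]
Step 23: shift ). Stack=[( E )] ptr=11 lookahead=$ remaining=[$]
Step 24: reduce F->( E ). Stack=[F] ptr=11 lookahead=$ remaining=[$]
Step 25: reduce T->F. Stack=[T] ptr=11 lookahead=$ remaining=[$]
Step 26: reduce E->T. Stack=[E] ptr=11 lookahead=$ remaining=[$]
Step 27: accept. Stack=[E] ptr=11 lookahead=$ remaining=[$]

Answer: 27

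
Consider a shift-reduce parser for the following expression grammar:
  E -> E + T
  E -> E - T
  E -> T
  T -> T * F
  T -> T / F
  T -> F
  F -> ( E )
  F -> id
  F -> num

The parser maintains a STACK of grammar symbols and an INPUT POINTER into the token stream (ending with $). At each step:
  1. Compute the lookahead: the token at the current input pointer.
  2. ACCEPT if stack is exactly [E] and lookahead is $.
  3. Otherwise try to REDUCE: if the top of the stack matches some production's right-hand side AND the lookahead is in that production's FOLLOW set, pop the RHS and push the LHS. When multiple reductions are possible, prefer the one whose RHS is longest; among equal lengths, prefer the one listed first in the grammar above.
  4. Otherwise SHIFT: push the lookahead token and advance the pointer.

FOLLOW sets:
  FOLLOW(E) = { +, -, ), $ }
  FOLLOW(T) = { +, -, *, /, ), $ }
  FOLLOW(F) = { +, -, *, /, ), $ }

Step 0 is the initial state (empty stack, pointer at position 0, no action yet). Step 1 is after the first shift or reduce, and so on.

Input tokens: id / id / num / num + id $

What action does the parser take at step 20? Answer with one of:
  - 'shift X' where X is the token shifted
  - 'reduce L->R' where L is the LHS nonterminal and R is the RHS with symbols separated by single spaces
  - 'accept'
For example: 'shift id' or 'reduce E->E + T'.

Answer: reduce T->F

Derivation:
Step 1: shift id. Stack=[id] ptr=1 lookahead=/ remaining=[/ id / num / num + id $]
Step 2: reduce F->id. Stack=[F] ptr=1 lookahead=/ remaining=[/ id / num / num + id $]
Step 3: reduce T->F. Stack=[T] ptr=1 lookahead=/ remaining=[/ id / num / num + id $]
Step 4: shift /. Stack=[T /] ptr=2 lookahead=id remaining=[id / num / num + id $]
Step 5: shift id. Stack=[T / id] ptr=3 lookahead=/ remaining=[/ num / num + id $]
Step 6: reduce F->id. Stack=[T / F] ptr=3 lookahead=/ remaining=[/ num / num + id $]
Step 7: reduce T->T / F. Stack=[T] ptr=3 lookahead=/ remaining=[/ num / num + id $]
Step 8: shift /. Stack=[T /] ptr=4 lookahead=num remaining=[num / num + id $]
Step 9: shift num. Stack=[T / num] ptr=5 lookahead=/ remaining=[/ num + id $]
Step 10: reduce F->num. Stack=[T / F] ptr=5 lookahead=/ remaining=[/ num + id $]
Step 11: reduce T->T / F. Stack=[T] ptr=5 lookahead=/ remaining=[/ num + id $]
Step 12: shift /. Stack=[T /] ptr=6 lookahead=num remaining=[num + id $]
Step 13: shift num. Stack=[T / num] ptr=7 lookahead=+ remaining=[+ id $]
Step 14: reduce F->num. Stack=[T / F] ptr=7 lookahead=+ remaining=[+ id $]
Step 15: reduce T->T / F. Stack=[T] ptr=7 lookahead=+ remaining=[+ id $]
Step 16: reduce E->T. Stack=[E] ptr=7 lookahead=+ remaining=[+ id $]
Step 17: shift +. Stack=[E +] ptr=8 lookahead=id remaining=[id $]
Step 18: shift id. Stack=[E + id] ptr=9 lookahead=$ remaining=[$]
Step 19: reduce F->id. Stack=[E + F] ptr=9 lookahead=$ remaining=[$]
Step 20: reduce T->F. Stack=[E + T] ptr=9 lookahead=$ remaining=[$]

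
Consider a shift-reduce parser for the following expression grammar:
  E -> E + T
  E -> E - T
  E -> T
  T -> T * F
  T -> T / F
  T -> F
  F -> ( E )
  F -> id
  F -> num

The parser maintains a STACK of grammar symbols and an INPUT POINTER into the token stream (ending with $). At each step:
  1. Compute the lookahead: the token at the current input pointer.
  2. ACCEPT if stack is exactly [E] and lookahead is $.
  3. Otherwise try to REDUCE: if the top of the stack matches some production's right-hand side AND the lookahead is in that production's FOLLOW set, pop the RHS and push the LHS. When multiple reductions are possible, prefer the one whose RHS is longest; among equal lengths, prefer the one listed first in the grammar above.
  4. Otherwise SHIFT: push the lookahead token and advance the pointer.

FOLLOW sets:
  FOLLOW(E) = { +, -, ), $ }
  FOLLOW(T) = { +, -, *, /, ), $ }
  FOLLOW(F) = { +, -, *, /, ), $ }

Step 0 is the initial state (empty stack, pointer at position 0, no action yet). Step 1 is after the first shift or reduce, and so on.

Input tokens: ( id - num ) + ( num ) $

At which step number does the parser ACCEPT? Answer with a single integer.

Answer: 25

Derivation:
Step 1: shift (. Stack=[(] ptr=1 lookahead=id remaining=[id - num ) + ( num ) $]
Step 2: shift id. Stack=[( id] ptr=2 lookahead=- remaining=[- num ) + ( num ) $]
Step 3: reduce F->id. Stack=[( F] ptr=2 lookahead=- remaining=[- num ) + ( num ) $]
Step 4: reduce T->F. Stack=[( T] ptr=2 lookahead=- remaining=[- num ) + ( num ) $]
Step 5: reduce E->T. Stack=[( E] ptr=2 lookahead=- remaining=[- num ) + ( num ) $]
Step 6: shift -. Stack=[( E -] ptr=3 lookahead=num remaining=[num ) + ( num ) $]
Step 7: shift num. Stack=[( E - num] ptr=4 lookahead=) remaining=[) + ( num ) $]
Step 8: reduce F->num. Stack=[( E - F] ptr=4 lookahead=) remaining=[) + ( num ) $]
Step 9: reduce T->F. Stack=[( E - T] ptr=4 lookahead=) remaining=[) + ( num ) $]
Step 10: reduce E->E - T. Stack=[( E] ptr=4 lookahead=) remaining=[) + ( num ) $]
Step 11: shift ). Stack=[( E )] ptr=5 lookahead=+ remaining=[+ ( num ) $]
Step 12: reduce F->( E ). Stack=[F] ptr=5 lookahead=+ remaining=[+ ( num ) $]
Step 13: reduce T->F. Stack=[T] ptr=5 lookahead=+ remaining=[+ ( num ) $]
Step 14: reduce E->T. Stack=[E] ptr=5 lookahead=+ remaining=[+ ( num ) $]
Step 15: shift +. Stack=[E +] ptr=6 lookahead=( remaining=[( num ) $]
Step 16: shift (. Stack=[E + (] ptr=7 lookahead=num remaining=[num ) $]
Step 17: shift num. Stack=[E + ( num] ptr=8 lookahead=) remaining=[) $]
Step 18: reduce F->num. Stack=[E + ( F] ptr=8 lookahead=) remaining=[) $]
Step 19: reduce T->F. Stack=[E + ( T] ptr=8 lookahead=) remaining=[) $]
Step 20: reduce E->T. Stack=[E + ( E] ptr=8 lookahead=) remaining=[) $]
Step 21: shift ). Stack=[E + ( E )] ptr=9 lookahead=$ remaining=[$]
Step 22: reduce F->( E ). Stack=[E + F] ptr=9 lookahead=$ remaining=[$]
Step 23: reduce T->F. Stack=[E + T] ptr=9 lookahead=$ remaining=[$]
Step 24: reduce E->E + T. Stack=[E] ptr=9 lookahead=$ remaining=[$]
Step 25: accept. Stack=[E] ptr=9 lookahead=$ remaining=[$]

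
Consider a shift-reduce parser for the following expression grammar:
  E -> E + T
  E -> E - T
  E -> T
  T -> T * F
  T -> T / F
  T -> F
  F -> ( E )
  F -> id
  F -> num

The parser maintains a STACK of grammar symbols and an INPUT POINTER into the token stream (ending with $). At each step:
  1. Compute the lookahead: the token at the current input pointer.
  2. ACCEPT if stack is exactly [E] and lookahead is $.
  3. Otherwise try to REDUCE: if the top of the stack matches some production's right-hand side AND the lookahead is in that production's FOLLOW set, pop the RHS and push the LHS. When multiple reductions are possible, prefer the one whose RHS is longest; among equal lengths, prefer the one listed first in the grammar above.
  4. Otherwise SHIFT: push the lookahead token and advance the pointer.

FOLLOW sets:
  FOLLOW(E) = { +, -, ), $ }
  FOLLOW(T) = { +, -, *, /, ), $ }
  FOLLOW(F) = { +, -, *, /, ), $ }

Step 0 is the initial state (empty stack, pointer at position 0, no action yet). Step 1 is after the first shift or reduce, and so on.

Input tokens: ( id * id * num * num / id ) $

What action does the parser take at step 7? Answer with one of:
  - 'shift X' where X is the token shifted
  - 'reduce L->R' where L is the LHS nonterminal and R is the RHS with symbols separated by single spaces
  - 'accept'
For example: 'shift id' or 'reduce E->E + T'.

Step 1: shift (. Stack=[(] ptr=1 lookahead=id remaining=[id * id * num * num / id ) $]
Step 2: shift id. Stack=[( id] ptr=2 lookahead=* remaining=[* id * num * num / id ) $]
Step 3: reduce F->id. Stack=[( F] ptr=2 lookahead=* remaining=[* id * num * num / id ) $]
Step 4: reduce T->F. Stack=[( T] ptr=2 lookahead=* remaining=[* id * num * num / id ) $]
Step 5: shift *. Stack=[( T *] ptr=3 lookahead=id remaining=[id * num * num / id ) $]
Step 6: shift id. Stack=[( T * id] ptr=4 lookahead=* remaining=[* num * num / id ) $]
Step 7: reduce F->id. Stack=[( T * F] ptr=4 lookahead=* remaining=[* num * num / id ) $]

Answer: reduce F->id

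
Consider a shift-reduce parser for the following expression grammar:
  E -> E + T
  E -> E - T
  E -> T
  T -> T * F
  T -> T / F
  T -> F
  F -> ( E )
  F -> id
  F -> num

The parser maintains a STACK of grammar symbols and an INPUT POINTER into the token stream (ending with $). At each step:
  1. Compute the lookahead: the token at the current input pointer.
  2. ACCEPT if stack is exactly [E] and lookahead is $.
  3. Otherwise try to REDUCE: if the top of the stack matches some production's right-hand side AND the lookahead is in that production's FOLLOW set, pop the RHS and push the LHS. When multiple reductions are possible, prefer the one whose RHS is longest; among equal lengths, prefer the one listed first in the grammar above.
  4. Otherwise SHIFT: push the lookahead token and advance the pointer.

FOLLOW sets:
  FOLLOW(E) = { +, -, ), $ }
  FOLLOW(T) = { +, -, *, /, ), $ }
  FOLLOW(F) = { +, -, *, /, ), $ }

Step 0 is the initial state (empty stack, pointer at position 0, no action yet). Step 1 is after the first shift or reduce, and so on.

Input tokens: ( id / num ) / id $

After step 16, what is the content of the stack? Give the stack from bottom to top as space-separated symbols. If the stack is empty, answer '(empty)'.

Answer: T

Derivation:
Step 1: shift (. Stack=[(] ptr=1 lookahead=id remaining=[id / num ) / id $]
Step 2: shift id. Stack=[( id] ptr=2 lookahead=/ remaining=[/ num ) / id $]
Step 3: reduce F->id. Stack=[( F] ptr=2 lookahead=/ remaining=[/ num ) / id $]
Step 4: reduce T->F. Stack=[( T] ptr=2 lookahead=/ remaining=[/ num ) / id $]
Step 5: shift /. Stack=[( T /] ptr=3 lookahead=num remaining=[num ) / id $]
Step 6: shift num. Stack=[( T / num] ptr=4 lookahead=) remaining=[) / id $]
Step 7: reduce F->num. Stack=[( T / F] ptr=4 lookahead=) remaining=[) / id $]
Step 8: reduce T->T / F. Stack=[( T] ptr=4 lookahead=) remaining=[) / id $]
Step 9: reduce E->T. Stack=[( E] ptr=4 lookahead=) remaining=[) / id $]
Step 10: shift ). Stack=[( E )] ptr=5 lookahead=/ remaining=[/ id $]
Step 11: reduce F->( E ). Stack=[F] ptr=5 lookahead=/ remaining=[/ id $]
Step 12: reduce T->F. Stack=[T] ptr=5 lookahead=/ remaining=[/ id $]
Step 13: shift /. Stack=[T /] ptr=6 lookahead=id remaining=[id $]
Step 14: shift id. Stack=[T / id] ptr=7 lookahead=$ remaining=[$]
Step 15: reduce F->id. Stack=[T / F] ptr=7 lookahead=$ remaining=[$]
Step 16: reduce T->T / F. Stack=[T] ptr=7 lookahead=$ remaining=[$]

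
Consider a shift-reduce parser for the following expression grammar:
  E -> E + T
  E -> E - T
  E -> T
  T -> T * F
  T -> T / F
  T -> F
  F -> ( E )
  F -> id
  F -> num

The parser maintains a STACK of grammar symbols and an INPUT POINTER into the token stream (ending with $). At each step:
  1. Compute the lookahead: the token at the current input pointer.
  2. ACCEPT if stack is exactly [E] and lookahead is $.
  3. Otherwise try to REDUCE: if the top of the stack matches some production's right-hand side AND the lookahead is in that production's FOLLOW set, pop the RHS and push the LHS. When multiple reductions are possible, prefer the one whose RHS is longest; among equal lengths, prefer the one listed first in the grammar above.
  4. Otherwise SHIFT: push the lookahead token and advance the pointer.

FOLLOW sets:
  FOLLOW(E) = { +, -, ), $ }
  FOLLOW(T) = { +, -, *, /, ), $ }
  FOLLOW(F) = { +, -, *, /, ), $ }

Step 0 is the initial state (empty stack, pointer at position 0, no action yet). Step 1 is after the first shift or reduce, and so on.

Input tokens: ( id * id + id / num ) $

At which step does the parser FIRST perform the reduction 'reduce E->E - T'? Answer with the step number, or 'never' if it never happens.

Answer: never

Derivation:
Step 1: shift (. Stack=[(] ptr=1 lookahead=id remaining=[id * id + id / num ) $]
Step 2: shift id. Stack=[( id] ptr=2 lookahead=* remaining=[* id + id / num ) $]
Step 3: reduce F->id. Stack=[( F] ptr=2 lookahead=* remaining=[* id + id / num ) $]
Step 4: reduce T->F. Stack=[( T] ptr=2 lookahead=* remaining=[* id + id / num ) $]
Step 5: shift *. Stack=[( T *] ptr=3 lookahead=id remaining=[id + id / num ) $]
Step 6: shift id. Stack=[( T * id] ptr=4 lookahead=+ remaining=[+ id / num ) $]
Step 7: reduce F->id. Stack=[( T * F] ptr=4 lookahead=+ remaining=[+ id / num ) $]
Step 8: reduce T->T * F. Stack=[( T] ptr=4 lookahead=+ remaining=[+ id / num ) $]
Step 9: reduce E->T. Stack=[( E] ptr=4 lookahead=+ remaining=[+ id / num ) $]
Step 10: shift +. Stack=[( E +] ptr=5 lookahead=id remaining=[id / num ) $]
Step 11: shift id. Stack=[( E + id] ptr=6 lookahead=/ remaining=[/ num ) $]
Step 12: reduce F->id. Stack=[( E + F] ptr=6 lookahead=/ remaining=[/ num ) $]
Step 13: reduce T->F. Stack=[( E + T] ptr=6 lookahead=/ remaining=[/ num ) $]
Step 14: shift /. Stack=[( E + T /] ptr=7 lookahead=num remaining=[num ) $]
Step 15: shift num. Stack=[( E + T / num] ptr=8 lookahead=) remaining=[) $]
Step 16: reduce F->num. Stack=[( E + T / F] ptr=8 lookahead=) remaining=[) $]
Step 17: reduce T->T / F. Stack=[( E + T] ptr=8 lookahead=) remaining=[) $]
Step 18: reduce E->E + T. Stack=[( E] ptr=8 lookahead=) remaining=[) $]
Step 19: shift ). Stack=[( E )] ptr=9 lookahead=$ remaining=[$]
Step 20: reduce F->( E ). Stack=[F] ptr=9 lookahead=$ remaining=[$]
Step 21: reduce T->F. Stack=[T] ptr=9 lookahead=$ remaining=[$]
Step 22: reduce E->T. Stack=[E] ptr=9 lookahead=$ remaining=[$]
Step 23: accept. Stack=[E] ptr=9 lookahead=$ remaining=[$]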